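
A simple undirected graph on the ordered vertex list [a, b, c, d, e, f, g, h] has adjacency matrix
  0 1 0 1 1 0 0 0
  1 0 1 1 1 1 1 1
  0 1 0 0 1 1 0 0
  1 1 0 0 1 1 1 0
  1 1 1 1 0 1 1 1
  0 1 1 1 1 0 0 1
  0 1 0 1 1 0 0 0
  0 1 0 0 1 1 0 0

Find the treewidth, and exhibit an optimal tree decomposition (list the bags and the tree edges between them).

Each bag holds 4 vertices, so the decomposition has width 3, which upper-bounds the treewidth. On the other hand G contains the 4-clique {b, d, e, g}. A clique must lie in a single bag of any decomposition, so no decomposition can have width below 3. The upper and lower bounds meet at 3, so that is the treewidth.

Treewidth 3.
Bags: B1 = {b, d, e, f}  B2 = {a, b, d, e}  B3 = {b, c, e, f}  B4 = {b, e, f, h}  B5 = {b, d, e, g}
Tree: B1–B2, B1–B3, B3–B4, B1–B5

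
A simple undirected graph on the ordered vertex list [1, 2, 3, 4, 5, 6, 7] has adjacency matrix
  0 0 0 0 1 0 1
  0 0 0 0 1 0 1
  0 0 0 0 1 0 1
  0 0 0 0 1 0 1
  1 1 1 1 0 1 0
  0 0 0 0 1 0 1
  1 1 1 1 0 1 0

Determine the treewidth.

2

A width-2 tree decomposition is:
Bags: B1 = {2, 5, 7}  B2 = {3, 5, 7}  B3 = {4, 5, 7}  B4 = {1, 5, 7}  B5 = {5, 6, 7}
Tree: B1–B2, B2–B3, B3–B4, B4–B5
Each bag holds 3 vertices, so the decomposition has width 2, which upper-bounds the treewidth. For the lower bound, G contains the cycle 7–2–5–3–7, so G is not a forest; only forests have treewidth ≤ 1, hence tw(G) ≥ 2. Therefore the treewidth is 2.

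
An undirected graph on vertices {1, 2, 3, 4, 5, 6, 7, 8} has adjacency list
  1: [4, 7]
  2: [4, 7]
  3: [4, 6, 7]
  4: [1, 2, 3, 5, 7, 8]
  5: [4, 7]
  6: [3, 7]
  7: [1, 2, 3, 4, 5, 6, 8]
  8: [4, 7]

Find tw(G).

2

A width-2 tree decomposition is:
Bags: B1 = {3, 4, 7}  B2 = {1, 4, 7}  B3 = {4, 7, 8}  B4 = {3, 6, 7}  B5 = {2, 4, 7}  B6 = {4, 5, 7}
Tree: B1–B2, B2–B3, B1–B4, B1–B5, B3–B6
Each bag holds 3 vertices, so the decomposition has width 2, which upper-bounds the treewidth. Conversely, {1, 4, 7} is a clique of size 3, and the vertices of any clique must share a bag in every tree decomposition; so some bag has ≥ 3 vertices and tw(G) ≥ 2. Therefore the treewidth is 2.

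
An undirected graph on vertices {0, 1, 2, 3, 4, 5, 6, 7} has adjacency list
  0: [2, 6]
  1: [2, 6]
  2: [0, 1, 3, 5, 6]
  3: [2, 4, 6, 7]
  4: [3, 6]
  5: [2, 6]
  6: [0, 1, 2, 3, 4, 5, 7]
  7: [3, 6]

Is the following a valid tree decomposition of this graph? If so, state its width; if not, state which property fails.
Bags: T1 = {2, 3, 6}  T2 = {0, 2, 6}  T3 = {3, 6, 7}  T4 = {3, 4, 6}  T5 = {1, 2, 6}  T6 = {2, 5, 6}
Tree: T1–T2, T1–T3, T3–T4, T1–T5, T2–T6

Yes; width 2.

Vertex coverage: the bags together contain {0, 1, 2, 3, 4, 5, 6, 7}, the full vertex set. Edge coverage: each edge of G has both endpoints in at least one bag. Running intersection: for every vertex, the bags containing it form a connected subtree. All three properties hold, so this is a valid tree decomposition of width max|bag| − 1 = 2, and hence tw(G) ≤ 2.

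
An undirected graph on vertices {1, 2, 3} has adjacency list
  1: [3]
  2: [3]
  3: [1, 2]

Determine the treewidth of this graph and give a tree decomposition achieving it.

Every bag has size at most 2, so the width is 2 − 1 = 1 and tw(G) ≤ 1. G has an edge, so its treewidth is at least 1. Therefore the treewidth is 1.

Treewidth 1.
One such decomposition:
Bags: B1 = {2, 3}  B2 = {1, 3}
Tree: B1–B2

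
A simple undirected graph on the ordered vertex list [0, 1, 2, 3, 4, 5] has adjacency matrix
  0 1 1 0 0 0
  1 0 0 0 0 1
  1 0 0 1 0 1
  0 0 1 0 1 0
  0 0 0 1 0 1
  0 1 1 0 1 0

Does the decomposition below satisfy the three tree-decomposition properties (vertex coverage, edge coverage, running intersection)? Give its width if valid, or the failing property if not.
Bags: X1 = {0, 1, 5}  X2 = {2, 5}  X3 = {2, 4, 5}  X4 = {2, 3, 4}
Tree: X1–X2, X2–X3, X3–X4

A tree decomposition must satisfy three properties: every vertex lies in some bag; for every edge, both endpoints lie together in some bag; and for every vertex, the bags containing it form a connected subtree. Here edge (0,2) lies in no bag, so the decomposition is invalid.

No — edge (0,2) lies in no bag.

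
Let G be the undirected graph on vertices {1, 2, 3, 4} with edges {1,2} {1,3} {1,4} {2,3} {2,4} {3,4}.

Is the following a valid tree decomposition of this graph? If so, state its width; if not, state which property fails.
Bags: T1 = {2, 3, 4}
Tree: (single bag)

A tree decomposition must satisfy three properties: every vertex lies in some bag; for every edge, both endpoints lie together in some bag; and for every vertex, the bags containing it form a connected subtree. Here vertex 1 appears in no bag, so the decomposition is invalid.

No — vertex 1 appears in no bag.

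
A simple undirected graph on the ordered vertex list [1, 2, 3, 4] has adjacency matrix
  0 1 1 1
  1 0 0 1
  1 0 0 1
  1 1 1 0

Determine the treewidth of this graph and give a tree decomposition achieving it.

Treewidth 2.
One optimal decomposition is:
Bags: B1 = {1, 3, 4}  B2 = {1, 2, 4}
Tree: B1–B2

Each bag holds 3 vertices, so the decomposition has width 2, which upper-bounds the treewidth. On the other hand G contains the 3-clique {1, 2, 4}. A clique must lie in a single bag of any decomposition, so no decomposition can have width below 2. Therefore the treewidth is 2.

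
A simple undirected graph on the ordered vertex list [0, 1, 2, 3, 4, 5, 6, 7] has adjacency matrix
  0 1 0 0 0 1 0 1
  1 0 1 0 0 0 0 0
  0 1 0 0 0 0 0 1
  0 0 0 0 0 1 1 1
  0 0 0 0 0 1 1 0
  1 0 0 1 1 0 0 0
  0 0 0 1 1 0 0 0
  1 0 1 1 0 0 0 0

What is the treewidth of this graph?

A width-2 tree decomposition is:
Bags: B1 = {3, 4, 6}  B2 = {3, 4, 5}  B3 = {3, 5, 7}  B4 = {0, 5, 7}  B5 = {0, 2, 7}  B6 = {0, 1, 2}
Tree: B1–B2, B2–B3, B3–B4, B4–B5, B5–B6
Each bag holds 3 vertices, so the decomposition has width 2, which upper-bounds the treewidth. For the lower bound, G contains the cycle 6–4–5–3–6, so G is not a forest; only forests have treewidth ≤ 1, hence tw(G) ≥ 2. Hence tw(G) = 2 exactly.

2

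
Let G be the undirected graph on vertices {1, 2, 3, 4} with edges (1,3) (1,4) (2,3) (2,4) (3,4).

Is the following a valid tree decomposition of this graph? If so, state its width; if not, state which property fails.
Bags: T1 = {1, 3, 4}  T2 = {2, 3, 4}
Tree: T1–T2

Yes; width 2.

Every vertex of G appears in some bag (union = {1, 2, 3, 4}); every edge is covered by a bag; and for each vertex v the set of bags containing v is connected in the bag tree. The decomposition is therefore valid. The largest bag has 3 vertices, so the width is 2.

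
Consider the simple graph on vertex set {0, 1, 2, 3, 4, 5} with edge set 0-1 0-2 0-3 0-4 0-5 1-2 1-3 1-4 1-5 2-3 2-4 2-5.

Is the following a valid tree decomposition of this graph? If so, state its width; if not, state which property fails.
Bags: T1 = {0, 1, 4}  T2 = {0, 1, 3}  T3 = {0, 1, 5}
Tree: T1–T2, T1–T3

A tree decomposition must satisfy three properties: every vertex lies in some bag; for every edge, both endpoints lie together in some bag; and for every vertex, the bags containing it form a connected subtree. Here vertex 2 appears in no bag, so the decomposition is invalid.

No — vertex 2 appears in no bag.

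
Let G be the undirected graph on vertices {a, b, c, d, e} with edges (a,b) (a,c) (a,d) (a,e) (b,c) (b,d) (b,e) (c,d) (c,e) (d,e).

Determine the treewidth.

4

A width-4 tree decomposition is:
Bags: B1 = {a, b, c, d, e}
Tree: (single bag)
A single bag containing all 5 vertices is trivially a valid decomposition of width 4. Conversely, {a, b, c, d, e} is a clique of size 5, and the vertices of any clique must share a bag in every tree decomposition; so some bag has ≥ 5 vertices and tw(G) ≥ 4. Therefore the treewidth is 4.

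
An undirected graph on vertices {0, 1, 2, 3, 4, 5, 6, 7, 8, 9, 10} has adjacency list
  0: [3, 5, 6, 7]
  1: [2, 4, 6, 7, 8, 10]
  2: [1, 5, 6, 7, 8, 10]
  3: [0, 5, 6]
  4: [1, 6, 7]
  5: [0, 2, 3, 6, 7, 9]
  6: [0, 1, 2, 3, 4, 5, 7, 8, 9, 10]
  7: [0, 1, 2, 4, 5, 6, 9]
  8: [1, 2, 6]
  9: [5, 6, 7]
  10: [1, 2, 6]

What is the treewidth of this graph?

3

A width-3 tree decomposition is:
Bags: B1 = {0, 5, 6, 7}  B2 = {2, 5, 6, 7}  B3 = {1, 2, 6, 7}  B4 = {0, 3, 5, 6}  B5 = {1, 2, 6, 10}  B6 = {5, 6, 7, 9}  B7 = {1, 2, 6, 8}  B8 = {1, 4, 6, 7}
Tree: B1–B2, B2–B3, B1–B4, B3–B5, B1–B6, B5–B7, B3–B8
The largest bag has 4 vertices, giving width 3; this decomposition certifies tw(G) ≤ 3. For the lower bound, the 4 vertices {1, 2, 6, 8} are pairwise adjacent, and any tree decomposition puts a clique entirely inside one bag — forcing width ≥ 3. Combining the bounds, tw(G) = 3.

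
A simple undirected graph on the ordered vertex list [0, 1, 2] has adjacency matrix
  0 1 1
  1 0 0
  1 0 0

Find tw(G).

A width-1 tree decomposition is:
Bags: B1 = {0, 1}  B2 = {0, 2}
Tree: B1–B2
Each bag holds 2 vertices, so the decomposition has width 1, which upper-bounds the treewidth. Any graph with an edge has treewidth ≥ 1, and G has the edge 0–1. Therefore the treewidth is 1.

1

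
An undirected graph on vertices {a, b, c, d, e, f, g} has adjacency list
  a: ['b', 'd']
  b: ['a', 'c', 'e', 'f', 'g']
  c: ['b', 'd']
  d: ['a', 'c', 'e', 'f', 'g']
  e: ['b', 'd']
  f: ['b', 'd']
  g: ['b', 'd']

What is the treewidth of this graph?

2

A width-2 tree decomposition is:
Bags: B1 = {b, d, e}  B2 = {b, c, d}  B3 = {b, d, f}  B4 = {a, b, d}  B5 = {b, d, g}
Tree: B1–B2, B2–B3, B3–B4, B4–B5
The largest bag has 3 vertices, giving width 2; this decomposition certifies tw(G) ≤ 2. For the lower bound, G contains the cycle b–e–d–c–b, so G is not a forest; only forests have treewidth ≤ 1, hence tw(G) ≥ 2. The upper and lower bounds meet at 2, so that is the treewidth.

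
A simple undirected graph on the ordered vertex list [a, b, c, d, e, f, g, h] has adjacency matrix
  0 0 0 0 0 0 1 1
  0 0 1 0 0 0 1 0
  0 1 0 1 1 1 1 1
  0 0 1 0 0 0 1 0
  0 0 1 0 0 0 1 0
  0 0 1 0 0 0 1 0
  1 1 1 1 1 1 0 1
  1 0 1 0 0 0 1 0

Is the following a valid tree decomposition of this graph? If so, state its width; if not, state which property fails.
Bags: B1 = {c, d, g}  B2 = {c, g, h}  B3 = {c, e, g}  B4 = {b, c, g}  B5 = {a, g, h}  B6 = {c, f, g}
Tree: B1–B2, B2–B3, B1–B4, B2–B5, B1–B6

Every vertex of G appears in some bag (union = {a, b, c, d, e, f, g, h}); every edge is covered by a bag; and for each vertex v the set of bags containing v is connected in the bag tree. The decomposition is therefore valid. The largest bag has 3 vertices, so the width is 2.

Yes; width 2.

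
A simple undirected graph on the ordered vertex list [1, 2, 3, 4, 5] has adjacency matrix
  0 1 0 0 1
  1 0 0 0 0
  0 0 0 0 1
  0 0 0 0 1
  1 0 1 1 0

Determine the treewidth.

A width-1 tree decomposition is:
Bags: B1 = {1, 5}  B2 = {3, 5}  B3 = {4, 5}  B4 = {1, 2}
Tree: B1–B2, B1–B3, B1–B4
Each bag holds 2 vertices, so the decomposition has width 1, which upper-bounds the treewidth. G has an edge, so its treewidth is at least 1. Hence tw(G) = 1 exactly.

1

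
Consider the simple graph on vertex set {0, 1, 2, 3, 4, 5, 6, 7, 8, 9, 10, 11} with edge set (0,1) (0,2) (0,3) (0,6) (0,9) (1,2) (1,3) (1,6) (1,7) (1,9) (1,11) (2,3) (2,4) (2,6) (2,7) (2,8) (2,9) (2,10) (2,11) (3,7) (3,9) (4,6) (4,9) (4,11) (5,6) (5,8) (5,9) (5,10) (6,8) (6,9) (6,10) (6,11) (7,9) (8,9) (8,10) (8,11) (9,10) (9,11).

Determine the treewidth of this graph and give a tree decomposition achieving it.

Treewidth 4.
One optimal decomposition is:
Bags: B1 = {2, 4, 6, 9, 11}  B2 = {1, 2, 6, 9, 11}  B3 = {0, 1, 2, 6, 9}  B4 = {2, 6, 8, 9, 11}  B5 = {2, 6, 8, 9, 10}  B6 = {0, 1, 2, 3, 9}  B7 = {1, 2, 3, 7, 9}  B8 = {5, 6, 8, 9, 10}
Tree: B1–B2, B2–B3, B1–B4, B4–B5, B3–B6, B6–B7, B5–B8

Every bag has size at most 5, so the width is 5 − 1 = 4 and tw(G) ≤ 4. For the lower bound, the 5 vertices {0, 1, 2, 3, 9} are pairwise adjacent, and any tree decomposition puts a clique entirely inside one bag — forcing width ≥ 4. Hence tw(G) = 4 exactly.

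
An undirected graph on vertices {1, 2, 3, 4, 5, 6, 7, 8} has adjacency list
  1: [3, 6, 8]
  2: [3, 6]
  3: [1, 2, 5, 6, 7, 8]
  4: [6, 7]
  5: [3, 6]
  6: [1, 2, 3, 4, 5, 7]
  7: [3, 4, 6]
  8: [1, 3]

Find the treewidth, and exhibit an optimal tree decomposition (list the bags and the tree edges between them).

Every bag has size at most 3, so the width is 3 − 1 = 2 and tw(G) ≤ 2. Conversely, {1, 3, 8} is a clique of size 3, and the vertices of any clique must share a bag in every tree decomposition; so some bag has ≥ 3 vertices and tw(G) ≥ 2. Hence tw(G) = 2 exactly.

Treewidth 2.
One optimal decomposition is:
Bags: B1 = {1, 3, 6}  B2 = {3, 5, 6}  B3 = {2, 3, 6}  B4 = {3, 6, 7}  B5 = {1, 3, 8}  B6 = {4, 6, 7}
Tree: B1–B2, B1–B3, B2–B4, B1–B5, B4–B6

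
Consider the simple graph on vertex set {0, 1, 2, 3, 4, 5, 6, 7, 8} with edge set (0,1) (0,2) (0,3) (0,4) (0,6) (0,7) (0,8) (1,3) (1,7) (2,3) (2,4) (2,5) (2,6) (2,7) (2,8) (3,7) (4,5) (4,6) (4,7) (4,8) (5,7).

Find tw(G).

3

A width-3 tree decomposition is:
Bags: B1 = {0, 2, 4, 6}  B2 = {0, 2, 4, 7}  B3 = {0, 2, 3, 7}  B4 = {0, 1, 3, 7}  B5 = {0, 2, 4, 8}  B6 = {2, 4, 5, 7}
Tree: B1–B2, B2–B3, B3–B4, B1–B5, B2–B6
Every bag has size at most 4, so the width is 4 − 1 = 3 and tw(G) ≤ 3. For the lower bound, the 4 vertices {0, 1, 3, 7} are pairwise adjacent, and any tree decomposition puts a clique entirely inside one bag — forcing width ≥ 3. The upper and lower bounds meet at 3, so that is the treewidth.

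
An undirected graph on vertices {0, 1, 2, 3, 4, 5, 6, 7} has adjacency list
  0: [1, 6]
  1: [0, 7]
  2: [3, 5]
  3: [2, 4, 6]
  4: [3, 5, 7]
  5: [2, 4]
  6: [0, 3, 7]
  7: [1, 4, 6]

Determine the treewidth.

A width-2 tree decomposition is:
Bags: B1 = {2, 3, 5}  B2 = {3, 4, 5}  B3 = {3, 4, 6}  B4 = {4, 6, 7}  B5 = {0, 6, 7}  B6 = {0, 1, 7}
Tree: B1–B2, B2–B3, B3–B4, B4–B5, B5–B6
Each bag holds 3 vertices, so the decomposition has width 2, which upper-bounds the treewidth. The edges 2–5–4–3–2 form a cycle, so G is not a tree and its treewidth is at least 2. Hence tw(G) = 2 exactly.

2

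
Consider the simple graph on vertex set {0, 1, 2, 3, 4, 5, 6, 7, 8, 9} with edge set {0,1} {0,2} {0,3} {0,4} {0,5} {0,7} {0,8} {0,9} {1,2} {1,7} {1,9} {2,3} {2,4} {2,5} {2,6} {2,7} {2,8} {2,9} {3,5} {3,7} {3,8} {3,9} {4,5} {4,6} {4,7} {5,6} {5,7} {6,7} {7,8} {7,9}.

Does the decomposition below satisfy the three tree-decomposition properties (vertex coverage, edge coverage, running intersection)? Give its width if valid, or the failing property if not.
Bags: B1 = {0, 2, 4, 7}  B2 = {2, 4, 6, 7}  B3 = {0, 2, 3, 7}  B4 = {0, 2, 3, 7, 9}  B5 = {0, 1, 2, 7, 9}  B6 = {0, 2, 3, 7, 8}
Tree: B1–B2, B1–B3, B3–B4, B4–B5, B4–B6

A tree decomposition must satisfy three properties: every vertex lies in some bag; for every edge, both endpoints lie together in some bag; and for every vertex, the bags containing it form a connected subtree. Here vertex 5 appears in no bag, so the decomposition is invalid.

No — vertex 5 appears in no bag.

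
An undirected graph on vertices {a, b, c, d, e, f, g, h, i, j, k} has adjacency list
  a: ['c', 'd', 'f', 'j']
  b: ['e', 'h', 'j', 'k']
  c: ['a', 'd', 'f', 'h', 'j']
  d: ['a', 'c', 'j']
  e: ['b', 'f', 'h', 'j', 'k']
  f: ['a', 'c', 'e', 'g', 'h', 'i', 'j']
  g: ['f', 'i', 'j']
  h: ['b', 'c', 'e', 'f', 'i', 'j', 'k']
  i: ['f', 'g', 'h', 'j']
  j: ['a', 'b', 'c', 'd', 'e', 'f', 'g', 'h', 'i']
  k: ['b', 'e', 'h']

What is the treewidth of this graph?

A width-3 tree decomposition is:
Bags: B1 = {f, h, i, j}  B2 = {e, f, h, j}  B3 = {c, f, h, j}  B4 = {a, c, f, j}  B5 = {f, g, i, j}  B6 = {b, e, h, j}  B7 = {b, e, h, k}  B8 = {a, c, d, j}
Tree: B1–B2, B2–B3, B3–B4, B1–B5, B2–B6, B6–B7, B4–B8
The largest bag has 4 vertices, giving width 3; this decomposition certifies tw(G) ≤ 3. For the lower bound, the 4 vertices {a, c, d, j} are pairwise adjacent, and any tree decomposition puts a clique entirely inside one bag — forcing width ≥ 3. Combining the bounds, tw(G) = 3.

3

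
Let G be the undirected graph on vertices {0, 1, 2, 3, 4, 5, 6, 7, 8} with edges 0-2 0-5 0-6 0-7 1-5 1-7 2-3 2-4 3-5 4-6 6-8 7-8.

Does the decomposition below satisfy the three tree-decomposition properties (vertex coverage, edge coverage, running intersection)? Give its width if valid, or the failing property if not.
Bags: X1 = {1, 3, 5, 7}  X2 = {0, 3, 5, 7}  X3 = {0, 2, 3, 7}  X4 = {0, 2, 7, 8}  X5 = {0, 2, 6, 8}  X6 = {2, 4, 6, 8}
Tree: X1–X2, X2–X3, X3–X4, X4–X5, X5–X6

Every vertex of G appears in some bag (union = {0, 1, 2, 3, 4, 5, 6, 7, 8}); every edge is covered by a bag; and for each vertex v the set of bags containing v is connected in the bag tree. The decomposition is therefore valid. The largest bag has 4 vertices, so the width is 3.

Yes; width 3.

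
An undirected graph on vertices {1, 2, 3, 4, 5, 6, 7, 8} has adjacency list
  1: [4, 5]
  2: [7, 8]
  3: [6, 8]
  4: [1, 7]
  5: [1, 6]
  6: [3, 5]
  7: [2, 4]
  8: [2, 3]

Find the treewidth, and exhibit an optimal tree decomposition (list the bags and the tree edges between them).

Every bag has size at most 3, so the width is 3 − 1 = 2 and tw(G) ≤ 2. The edges 1–4–7–2–8–3–6–5–1 form a cycle, so G is not a tree and its treewidth is at least 2. Combining the bounds, tw(G) = 2.

Treewidth 2.
One optimal decomposition is:
Bags: B1 = {1, 4, 7}  B2 = {1, 2, 7}  B3 = {1, 2, 8}  B4 = {1, 3, 8}  B5 = {1, 3, 6}  B6 = {1, 5, 6}
Tree: B1–B2, B2–B3, B3–B4, B4–B5, B5–B6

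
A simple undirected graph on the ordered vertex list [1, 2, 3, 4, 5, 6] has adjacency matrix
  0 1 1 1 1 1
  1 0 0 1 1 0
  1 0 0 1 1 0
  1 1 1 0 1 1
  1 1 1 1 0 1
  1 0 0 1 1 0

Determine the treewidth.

A width-3 tree decomposition is:
Bags: B1 = {1, 4, 5, 6}  B2 = {1, 2, 4, 5}  B3 = {1, 3, 4, 5}
Tree: B1–B2, B1–B3
Every bag has size at most 4, so the width is 4 − 1 = 3 and tw(G) ≤ 3. Conversely, {1, 2, 4, 5} is a clique of size 4, and the vertices of any clique must share a bag in every tree decomposition; so some bag has ≥ 4 vertices and tw(G) ≥ 3. The upper and lower bounds meet at 3, so that is the treewidth.

3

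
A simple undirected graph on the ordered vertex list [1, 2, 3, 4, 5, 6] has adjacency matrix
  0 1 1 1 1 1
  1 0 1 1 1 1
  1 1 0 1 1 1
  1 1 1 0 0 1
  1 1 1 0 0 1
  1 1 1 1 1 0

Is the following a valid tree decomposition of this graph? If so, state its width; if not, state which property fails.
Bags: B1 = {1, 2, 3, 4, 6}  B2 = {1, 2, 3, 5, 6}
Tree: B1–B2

Every vertex of G appears in some bag (union = {1, 2, 3, 4, 5, 6}); every edge is covered by a bag; and for each vertex v the set of bags containing v is connected in the bag tree. The decomposition is therefore valid. The largest bag has 5 vertices, so the width is 4.

Yes; width 4.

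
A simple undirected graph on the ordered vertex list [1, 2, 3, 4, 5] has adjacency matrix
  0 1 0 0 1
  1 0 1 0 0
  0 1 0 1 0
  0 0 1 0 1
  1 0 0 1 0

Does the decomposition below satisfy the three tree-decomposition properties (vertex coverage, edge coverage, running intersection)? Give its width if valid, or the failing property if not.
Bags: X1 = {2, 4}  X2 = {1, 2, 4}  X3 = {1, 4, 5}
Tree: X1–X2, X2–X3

No — vertex 3 appears in no bag.

A tree decomposition must satisfy three properties: every vertex lies in some bag; for every edge, both endpoints lie together in some bag; and for every vertex, the bags containing it form a connected subtree. Here vertex 3 appears in no bag, so the decomposition is invalid.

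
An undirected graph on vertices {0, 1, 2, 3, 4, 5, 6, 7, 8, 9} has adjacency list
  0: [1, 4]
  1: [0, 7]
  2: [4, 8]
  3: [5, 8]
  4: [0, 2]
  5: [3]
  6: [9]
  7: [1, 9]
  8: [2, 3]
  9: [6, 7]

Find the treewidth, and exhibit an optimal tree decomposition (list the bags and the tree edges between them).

Treewidth 1.
Bags: B1 = {3, 5}  B2 = {3, 8}  B3 = {2, 8}  B4 = {2, 4}  B5 = {0, 4}  B6 = {0, 1}  B7 = {1, 7}  B8 = {7, 9}  B9 = {6, 9}
Tree: B1–B2, B2–B3, B3–B4, B4–B5, B5–B6, B6–B7, B7–B8, B8–B9

Each bag holds 2 vertices, so the decomposition has width 1, which upper-bounds the treewidth. G has an edge, so its treewidth is at least 1. Therefore the treewidth is 1.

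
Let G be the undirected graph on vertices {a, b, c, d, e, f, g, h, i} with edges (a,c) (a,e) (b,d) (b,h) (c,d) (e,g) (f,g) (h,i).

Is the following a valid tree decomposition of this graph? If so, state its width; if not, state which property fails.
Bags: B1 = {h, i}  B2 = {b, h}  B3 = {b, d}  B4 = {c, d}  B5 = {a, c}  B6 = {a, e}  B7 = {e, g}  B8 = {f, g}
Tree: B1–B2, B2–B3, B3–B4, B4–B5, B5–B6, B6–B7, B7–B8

Checking the three conditions: (i) the bags cover all of {a, b, c, d, e, f, g, h, i}; (ii) for each edge, some bag contains both endpoints; (iii) the bags containing any fixed vertex form a subtree. All hold, so the decomposition is valid with width 2 − 1 = 1.

Yes; width 1.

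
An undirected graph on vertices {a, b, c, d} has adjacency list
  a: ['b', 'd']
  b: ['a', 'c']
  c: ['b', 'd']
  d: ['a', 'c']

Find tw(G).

A width-2 tree decomposition is:
Bags: B1 = {a, c, d}  B2 = {a, b, c}
Tree: B1–B2
The largest bag has 3 vertices, giving width 2; this decomposition certifies tw(G) ≤ 2. The edges c–d–a–b–c form a cycle, so G is not a tree and its treewidth is at least 2. The upper and lower bounds meet at 2, so that is the treewidth.

2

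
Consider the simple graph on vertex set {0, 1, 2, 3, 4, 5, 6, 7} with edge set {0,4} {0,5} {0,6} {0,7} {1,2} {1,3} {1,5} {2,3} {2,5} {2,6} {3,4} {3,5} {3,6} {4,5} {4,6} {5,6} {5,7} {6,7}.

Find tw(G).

A width-3 tree decomposition is:
Bags: B1 = {3, 4, 5, 6}  B2 = {0, 4, 5, 6}  B3 = {2, 3, 5, 6}  B4 = {1, 2, 3, 5}  B5 = {0, 5, 6, 7}
Tree: B1–B2, B1–B3, B3–B4, B2–B5
Each bag holds 4 vertices, so the decomposition has width 3, which upper-bounds the treewidth. On the other hand G contains the 4-clique {1, 2, 3, 5}. A clique must lie in a single bag of any decomposition, so no decomposition can have width below 3. The upper and lower bounds meet at 3, so that is the treewidth.

3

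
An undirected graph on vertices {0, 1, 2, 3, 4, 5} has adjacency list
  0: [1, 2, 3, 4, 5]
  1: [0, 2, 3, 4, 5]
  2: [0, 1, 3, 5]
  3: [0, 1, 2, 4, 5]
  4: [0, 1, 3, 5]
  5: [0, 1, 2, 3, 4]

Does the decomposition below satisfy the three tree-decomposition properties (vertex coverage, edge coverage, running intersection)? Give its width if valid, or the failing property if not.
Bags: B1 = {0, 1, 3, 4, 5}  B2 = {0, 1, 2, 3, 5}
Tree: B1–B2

Every vertex of G appears in some bag (union = {0, 1, 2, 3, 4, 5}); every edge is covered by a bag; and for each vertex v the set of bags containing v is connected in the bag tree. The decomposition is therefore valid. The largest bag has 5 vertices, so the width is 4.

Yes; width 4.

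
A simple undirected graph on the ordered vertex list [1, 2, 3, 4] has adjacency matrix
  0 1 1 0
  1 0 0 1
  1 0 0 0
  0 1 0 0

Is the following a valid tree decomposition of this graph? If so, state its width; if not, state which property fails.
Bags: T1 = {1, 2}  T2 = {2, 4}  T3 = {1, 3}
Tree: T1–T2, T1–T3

Yes; width 1.

Every vertex of G appears in some bag (union = {1, 2, 3, 4}); every edge is covered by a bag; and for each vertex v the set of bags containing v is connected in the bag tree. The decomposition is therefore valid. The largest bag has 2 vertices, so the width is 1.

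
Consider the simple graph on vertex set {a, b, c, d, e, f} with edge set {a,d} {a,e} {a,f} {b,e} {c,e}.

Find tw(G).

1

A width-1 tree decomposition is:
Bags: B1 = {a, e}  B2 = {a, d}  B3 = {b, e}  B4 = {c, e}  B5 = {a, f}
Tree: B1–B2, B1–B3, B3–B4, B1–B5
Every bag has size at most 2, so the width is 2 − 1 = 1 and tw(G) ≤ 1. Any graph with an edge has treewidth ≥ 1, and G has the edge a–e. Therefore the treewidth is 1.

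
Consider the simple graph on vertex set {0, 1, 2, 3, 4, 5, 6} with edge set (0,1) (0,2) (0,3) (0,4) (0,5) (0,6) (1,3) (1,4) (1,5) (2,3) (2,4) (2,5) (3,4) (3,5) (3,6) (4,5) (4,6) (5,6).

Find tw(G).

4

A width-4 tree decomposition is:
Bags: B1 = {0, 1, 3, 4, 5}  B2 = {0, 2, 3, 4, 5}  B3 = {0, 3, 4, 5, 6}
Tree: B1–B2, B2–B3
Each bag holds 5 vertices, so the decomposition has width 4, which upper-bounds the treewidth. For the lower bound, the 5 vertices {0, 1, 3, 4, 5} are pairwise adjacent, and any tree decomposition puts a clique entirely inside one bag — forcing width ≥ 4. The upper and lower bounds meet at 4, so that is the treewidth.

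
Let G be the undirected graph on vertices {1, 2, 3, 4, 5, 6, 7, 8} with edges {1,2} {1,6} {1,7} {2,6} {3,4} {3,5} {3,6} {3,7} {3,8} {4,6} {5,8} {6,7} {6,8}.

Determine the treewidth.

A width-2 tree decomposition is:
Bags: B1 = {3, 6, 7}  B2 = {3, 6, 8}  B3 = {3, 5, 8}  B4 = {1, 6, 7}  B5 = {3, 4, 6}  B6 = {1, 2, 6}
Tree: B1–B2, B2–B3, B1–B4, B2–B5, B4–B6
The largest bag has 3 vertices, giving width 2; this decomposition certifies tw(G) ≤ 2. Conversely, {3, 5, 8} is a clique of size 3, and the vertices of any clique must share a bag in every tree decomposition; so some bag has ≥ 3 vertices and tw(G) ≥ 2. Therefore the treewidth is 2.

2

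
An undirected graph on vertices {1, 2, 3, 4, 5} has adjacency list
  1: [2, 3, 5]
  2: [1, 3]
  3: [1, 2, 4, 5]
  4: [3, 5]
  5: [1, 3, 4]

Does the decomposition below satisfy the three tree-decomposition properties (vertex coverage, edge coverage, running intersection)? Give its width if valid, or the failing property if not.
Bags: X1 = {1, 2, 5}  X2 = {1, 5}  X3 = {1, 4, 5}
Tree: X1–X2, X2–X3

No — vertex 3 appears in no bag.

A tree decomposition must satisfy three properties: every vertex lies in some bag; for every edge, both endpoints lie together in some bag; and for every vertex, the bags containing it form a connected subtree. Here vertex 3 appears in no bag, so the decomposition is invalid.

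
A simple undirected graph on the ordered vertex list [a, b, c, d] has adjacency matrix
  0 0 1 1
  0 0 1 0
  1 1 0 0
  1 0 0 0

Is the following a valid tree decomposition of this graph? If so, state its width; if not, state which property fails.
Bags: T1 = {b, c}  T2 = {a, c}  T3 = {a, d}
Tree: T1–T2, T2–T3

Yes; width 1.

Vertex coverage: the bags together contain {a, b, c, d}, the full vertex set. Edge coverage: each edge of G has both endpoints in at least one bag. Running intersection: for every vertex, the bags containing it form a connected subtree. All three properties hold, so this is a valid tree decomposition of width max|bag| − 1 = 1, and hence tw(G) ≤ 1.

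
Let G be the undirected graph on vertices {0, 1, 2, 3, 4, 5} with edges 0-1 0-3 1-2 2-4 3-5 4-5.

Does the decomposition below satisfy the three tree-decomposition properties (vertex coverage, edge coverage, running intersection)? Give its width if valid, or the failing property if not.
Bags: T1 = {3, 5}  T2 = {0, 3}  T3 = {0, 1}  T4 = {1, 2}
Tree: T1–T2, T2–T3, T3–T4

A tree decomposition must satisfy three properties: every vertex lies in some bag; for every edge, both endpoints lie together in some bag; and for every vertex, the bags containing it form a connected subtree. Here vertex 4 appears in no bag, so the decomposition is invalid.

No — vertex 4 appears in no bag.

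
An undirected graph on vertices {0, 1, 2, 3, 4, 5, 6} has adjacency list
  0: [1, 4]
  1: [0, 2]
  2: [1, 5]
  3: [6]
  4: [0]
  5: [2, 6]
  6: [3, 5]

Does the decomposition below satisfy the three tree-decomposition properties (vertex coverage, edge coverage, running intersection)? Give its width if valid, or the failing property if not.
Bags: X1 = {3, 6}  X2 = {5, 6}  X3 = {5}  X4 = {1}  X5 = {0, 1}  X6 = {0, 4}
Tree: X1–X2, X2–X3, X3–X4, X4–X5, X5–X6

No — vertex 2 appears in no bag.

A tree decomposition must satisfy three properties: every vertex lies in some bag; for every edge, both endpoints lie together in some bag; and for every vertex, the bags containing it form a connected subtree. Here vertex 2 appears in no bag, so the decomposition is invalid.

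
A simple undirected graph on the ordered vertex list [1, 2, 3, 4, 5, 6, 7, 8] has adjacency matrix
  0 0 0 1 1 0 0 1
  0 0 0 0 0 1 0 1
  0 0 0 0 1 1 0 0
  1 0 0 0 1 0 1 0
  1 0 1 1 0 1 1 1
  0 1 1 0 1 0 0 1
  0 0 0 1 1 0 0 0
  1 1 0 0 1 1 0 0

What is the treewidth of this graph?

2

A width-2 tree decomposition is:
Bags: B1 = {5, 6, 8}  B2 = {1, 5, 8}  B3 = {1, 4, 5}  B4 = {3, 5, 6}  B5 = {4, 5, 7}  B6 = {2, 6, 8}
Tree: B1–B2, B2–B3, B1–B4, B3–B5, B1–B6
Every bag has size at most 3, so the width is 3 − 1 = 2 and tw(G) ≤ 2. Conversely, {2, 6, 8} is a clique of size 3, and the vertices of any clique must share a bag in every tree decomposition; so some bag has ≥ 3 vertices and tw(G) ≥ 2. Combining the bounds, tw(G) = 2.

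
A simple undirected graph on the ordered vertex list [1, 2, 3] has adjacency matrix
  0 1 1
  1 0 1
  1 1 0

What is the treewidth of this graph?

A width-2 tree decomposition is:
Bags: B1 = {1, 2, 3}
Tree: (single bag)
A single bag containing all 3 vertices is trivially a valid decomposition of width 2. Conversely, {1, 2, 3} is a clique of size 3, and the vertices of any clique must share a bag in every tree decomposition; so some bag has ≥ 3 vertices and tw(G) ≥ 2. The upper and lower bounds meet at 2, so that is the treewidth.

2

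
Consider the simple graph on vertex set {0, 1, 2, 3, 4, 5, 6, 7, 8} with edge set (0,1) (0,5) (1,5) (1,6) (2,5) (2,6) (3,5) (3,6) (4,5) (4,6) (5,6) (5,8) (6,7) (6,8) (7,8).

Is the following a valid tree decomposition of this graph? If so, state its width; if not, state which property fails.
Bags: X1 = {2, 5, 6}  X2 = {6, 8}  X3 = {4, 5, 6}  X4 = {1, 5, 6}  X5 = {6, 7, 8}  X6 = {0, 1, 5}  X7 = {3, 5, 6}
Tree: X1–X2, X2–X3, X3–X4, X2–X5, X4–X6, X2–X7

No — edge (5,8) lies in no bag.

A tree decomposition must satisfy three properties: every vertex lies in some bag; for every edge, both endpoints lie together in some bag; and for every vertex, the bags containing it form a connected subtree. Here edge (5,8) lies in no bag, so the decomposition is invalid.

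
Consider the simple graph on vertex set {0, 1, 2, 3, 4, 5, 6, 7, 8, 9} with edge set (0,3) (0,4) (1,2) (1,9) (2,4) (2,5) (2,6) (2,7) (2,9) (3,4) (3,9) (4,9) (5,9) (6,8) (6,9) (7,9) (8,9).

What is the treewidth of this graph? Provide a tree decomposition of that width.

Each bag holds 3 vertices, so the decomposition has width 2, which upper-bounds the treewidth. On the other hand G contains the 3-clique {0, 3, 4}. A clique must lie in a single bag of any decomposition, so no decomposition can have width below 2. Combining the bounds, tw(G) = 2.

Treewidth 2.
One such decomposition:
Bags: B1 = {2, 7, 9}  B2 = {2, 6, 9}  B3 = {2, 5, 9}  B4 = {2, 4, 9}  B5 = {3, 4, 9}  B6 = {1, 2, 9}  B7 = {0, 3, 4}  B8 = {6, 8, 9}
Tree: B1–B2, B1–B3, B1–B4, B4–B5, B2–B6, B5–B7, B2–B8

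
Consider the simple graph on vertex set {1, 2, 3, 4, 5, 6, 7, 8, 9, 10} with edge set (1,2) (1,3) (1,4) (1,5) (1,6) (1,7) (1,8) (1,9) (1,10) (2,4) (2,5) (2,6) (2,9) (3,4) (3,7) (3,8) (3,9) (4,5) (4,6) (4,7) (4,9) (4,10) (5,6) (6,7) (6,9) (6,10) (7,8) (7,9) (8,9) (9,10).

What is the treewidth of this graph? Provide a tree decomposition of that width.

The largest bag has 5 vertices, giving width 4; this decomposition certifies tw(G) ≤ 4. On the other hand G contains the 5-clique {1, 3, 7, 8, 9}. A clique must lie in a single bag of any decomposition, so no decomposition can have width below 4. Combining the bounds, tw(G) = 4.

Treewidth 4.
One optimal decomposition is:
Bags: B1 = {1, 3, 4, 7, 9}  B2 = {1, 4, 6, 7, 9}  B3 = {1, 3, 7, 8, 9}  B4 = {1, 2, 4, 6, 9}  B5 = {1, 2, 4, 5, 6}  B6 = {1, 4, 6, 9, 10}
Tree: B1–B2, B1–B3, B2–B4, B4–B5, B2–B6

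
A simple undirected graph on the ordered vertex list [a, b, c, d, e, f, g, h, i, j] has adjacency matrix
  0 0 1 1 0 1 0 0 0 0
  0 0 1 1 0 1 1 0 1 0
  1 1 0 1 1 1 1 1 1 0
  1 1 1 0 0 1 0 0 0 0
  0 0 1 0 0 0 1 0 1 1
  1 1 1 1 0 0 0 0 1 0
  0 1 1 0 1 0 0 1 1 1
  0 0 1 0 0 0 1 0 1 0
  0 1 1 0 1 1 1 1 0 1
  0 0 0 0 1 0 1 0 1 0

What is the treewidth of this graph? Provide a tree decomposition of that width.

Each bag holds 4 vertices, so the decomposition has width 3, which upper-bounds the treewidth. Conversely, {e, g, i, j} is a clique of size 4, and the vertices of any clique must share a bag in every tree decomposition; so some bag has ≥ 4 vertices and tw(G) ≥ 3. Hence tw(G) = 3 exactly.

Treewidth 3.
Bags: B1 = {c, g, h, i}  B2 = {c, e, g, i}  B3 = {e, g, i, j}  B4 = {b, c, g, i}  B5 = {b, c, f, i}  B6 = {b, c, d, f}  B7 = {a, c, d, f}
Tree: B1–B2, B2–B3, B2–B4, B4–B5, B5–B6, B6–B7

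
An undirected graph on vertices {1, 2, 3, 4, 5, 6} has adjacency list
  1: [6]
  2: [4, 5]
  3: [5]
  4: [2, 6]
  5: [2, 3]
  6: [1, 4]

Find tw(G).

A width-1 tree decomposition is:
Bags: B1 = {1, 6}  B2 = {4, 6}  B3 = {2, 4}  B4 = {2, 5}  B5 = {3, 5}
Tree: B1–B2, B2–B3, B3–B4, B4–B5
Every bag has size at most 2, so the width is 2 − 1 = 1 and tw(G) ≤ 1. G has an edge, so its treewidth is at least 1. Combining the bounds, tw(G) = 1.

1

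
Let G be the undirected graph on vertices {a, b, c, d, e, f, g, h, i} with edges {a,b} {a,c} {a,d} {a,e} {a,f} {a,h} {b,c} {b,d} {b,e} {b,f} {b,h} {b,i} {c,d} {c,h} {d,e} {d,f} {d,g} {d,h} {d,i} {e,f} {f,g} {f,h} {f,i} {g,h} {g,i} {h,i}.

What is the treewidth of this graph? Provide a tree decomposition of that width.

Every bag has size at most 5, so the width is 5 − 1 = 4 and tw(G) ≤ 4. Conversely, {a, b, c, d, h} is a clique of size 5, and the vertices of any clique must share a bag in every tree decomposition; so some bag has ≥ 5 vertices and tw(G) ≥ 4. Therefore the treewidth is 4.

Treewidth 4.
One such decomposition:
Bags: B1 = {a, b, d, f, h}  B2 = {a, b, d, e, f}  B3 = {b, d, f, h, i}  B4 = {d, f, g, h, i}  B5 = {a, b, c, d, h}
Tree: B1–B2, B1–B3, B3–B4, B1–B5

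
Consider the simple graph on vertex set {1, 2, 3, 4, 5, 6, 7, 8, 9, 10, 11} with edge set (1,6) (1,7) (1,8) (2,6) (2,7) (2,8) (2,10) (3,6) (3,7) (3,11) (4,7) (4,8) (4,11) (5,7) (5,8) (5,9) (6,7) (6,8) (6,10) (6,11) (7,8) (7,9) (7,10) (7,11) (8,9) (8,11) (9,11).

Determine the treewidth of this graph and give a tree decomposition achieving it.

Treewidth 3.
One optimal decomposition is:
Bags: B1 = {6, 7, 8, 11}  B2 = {2, 6, 7, 8}  B3 = {7, 8, 9, 11}  B4 = {5, 7, 8, 9}  B5 = {2, 6, 7, 10}  B6 = {1, 6, 7, 8}  B7 = {3, 6, 7, 11}  B8 = {4, 7, 8, 11}
Tree: B1–B2, B1–B3, B3–B4, B2–B5, B1–B6, B1–B7, B1–B8

Each bag holds 4 vertices, so the decomposition has width 3, which upper-bounds the treewidth. For the lower bound, the 4 vertices {7, 8, 9, 11} are pairwise adjacent, and any tree decomposition puts a clique entirely inside one bag — forcing width ≥ 3. Hence tw(G) = 3 exactly.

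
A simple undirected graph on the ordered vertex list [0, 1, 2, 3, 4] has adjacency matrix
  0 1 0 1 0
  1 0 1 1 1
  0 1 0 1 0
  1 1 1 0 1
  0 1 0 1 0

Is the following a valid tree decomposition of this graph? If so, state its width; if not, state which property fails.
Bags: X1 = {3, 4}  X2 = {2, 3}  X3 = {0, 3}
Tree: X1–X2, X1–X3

No — vertex 1 appears in no bag.

A tree decomposition must satisfy three properties: every vertex lies in some bag; for every edge, both endpoints lie together in some bag; and for every vertex, the bags containing it form a connected subtree. Here vertex 1 appears in no bag, so the decomposition is invalid.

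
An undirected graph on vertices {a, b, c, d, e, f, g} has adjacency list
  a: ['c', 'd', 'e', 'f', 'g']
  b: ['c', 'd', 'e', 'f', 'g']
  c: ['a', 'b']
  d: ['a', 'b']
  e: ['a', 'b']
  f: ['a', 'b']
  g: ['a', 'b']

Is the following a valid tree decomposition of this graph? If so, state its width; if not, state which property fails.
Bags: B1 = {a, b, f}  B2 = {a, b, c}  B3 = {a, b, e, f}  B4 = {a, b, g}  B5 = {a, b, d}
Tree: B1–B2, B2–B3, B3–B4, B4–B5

No — bags containing vertex f are not connected in the tree.

A tree decomposition must satisfy three properties: every vertex lies in some bag; for every edge, both endpoints lie together in some bag; and for every vertex, the bags containing it form a connected subtree. Here bags containing vertex f are not connected in the tree, so the decomposition is invalid.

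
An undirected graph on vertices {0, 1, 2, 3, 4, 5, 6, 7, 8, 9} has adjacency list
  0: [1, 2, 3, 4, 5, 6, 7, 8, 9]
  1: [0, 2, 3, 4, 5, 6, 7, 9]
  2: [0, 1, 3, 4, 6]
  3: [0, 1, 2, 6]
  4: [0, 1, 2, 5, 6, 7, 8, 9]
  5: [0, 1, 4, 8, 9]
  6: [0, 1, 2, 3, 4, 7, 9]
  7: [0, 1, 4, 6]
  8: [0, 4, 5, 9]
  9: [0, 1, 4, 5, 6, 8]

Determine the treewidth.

4

A width-4 tree decomposition is:
Bags: B1 = {0, 1, 4, 5, 9}  B2 = {0, 1, 4, 6, 9}  B3 = {0, 1, 2, 4, 6}  B4 = {0, 4, 5, 8, 9}  B5 = {0, 1, 4, 6, 7}  B6 = {0, 1, 2, 3, 6}
Tree: B1–B2, B2–B3, B1–B4, B3–B5, B3–B6
The largest bag has 5 vertices, giving width 4; this decomposition certifies tw(G) ≤ 4. On the other hand G contains the 5-clique {0, 4, 5, 8, 9}. A clique must lie in a single bag of any decomposition, so no decomposition can have width below 4. Therefore the treewidth is 4.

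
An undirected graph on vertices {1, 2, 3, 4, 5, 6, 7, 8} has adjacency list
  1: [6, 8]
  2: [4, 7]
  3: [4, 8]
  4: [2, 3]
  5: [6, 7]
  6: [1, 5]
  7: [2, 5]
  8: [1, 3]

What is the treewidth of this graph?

A width-2 tree decomposition is:
Bags: B1 = {2, 3, 4}  B2 = {2, 3, 8}  B3 = {1, 2, 8}  B4 = {1, 2, 6}  B5 = {2, 5, 6}  B6 = {2, 5, 7}
Tree: B1–B2, B2–B3, B3–B4, B4–B5, B5–B6
Every bag has size at most 3, so the width is 3 − 1 = 2 and tw(G) ≤ 2. The edges 2–4–3–8–1–6–5–7–2 form a cycle, so G is not a tree and its treewidth is at least 2. Therefore the treewidth is 2.

2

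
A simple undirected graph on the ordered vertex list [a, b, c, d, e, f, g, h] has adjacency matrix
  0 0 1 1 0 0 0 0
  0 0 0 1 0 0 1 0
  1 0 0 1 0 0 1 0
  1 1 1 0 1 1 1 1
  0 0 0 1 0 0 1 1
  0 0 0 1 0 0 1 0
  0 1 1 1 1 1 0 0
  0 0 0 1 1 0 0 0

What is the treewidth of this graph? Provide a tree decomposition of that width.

Treewidth 2.
One optimal decomposition is:
Bags: B1 = {c, d, g}  B2 = {a, c, d}  B3 = {d, e, g}  B4 = {b, d, g}  B5 = {d, e, h}  B6 = {d, f, g}
Tree: B1–B2, B1–B3, B3–B4, B3–B5, B4–B6

Every bag has size at most 3, so the width is 3 − 1 = 2 and tw(G) ≤ 2. Conversely, {d, e, g} is a clique of size 3, and the vertices of any clique must share a bag in every tree decomposition; so some bag has ≥ 3 vertices and tw(G) ≥ 2. The upper and lower bounds meet at 2, so that is the treewidth.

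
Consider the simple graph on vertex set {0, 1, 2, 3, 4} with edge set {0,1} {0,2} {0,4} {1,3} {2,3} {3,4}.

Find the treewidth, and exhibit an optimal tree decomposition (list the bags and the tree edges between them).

Treewidth 2.
One optimal decomposition is:
Bags: B1 = {0, 2, 3}  B2 = {0, 3, 4}  B3 = {0, 1, 3}
Tree: B1–B2, B2–B3

The largest bag has 3 vertices, giving width 2; this decomposition certifies tw(G) ≤ 2. Since 0–2–3–4–0 is a cycle in G, G is not acyclic. Forests are exactly the graphs of treewidth ≤ 1, so tw(G) ≥ 2. Combining the bounds, tw(G) = 2.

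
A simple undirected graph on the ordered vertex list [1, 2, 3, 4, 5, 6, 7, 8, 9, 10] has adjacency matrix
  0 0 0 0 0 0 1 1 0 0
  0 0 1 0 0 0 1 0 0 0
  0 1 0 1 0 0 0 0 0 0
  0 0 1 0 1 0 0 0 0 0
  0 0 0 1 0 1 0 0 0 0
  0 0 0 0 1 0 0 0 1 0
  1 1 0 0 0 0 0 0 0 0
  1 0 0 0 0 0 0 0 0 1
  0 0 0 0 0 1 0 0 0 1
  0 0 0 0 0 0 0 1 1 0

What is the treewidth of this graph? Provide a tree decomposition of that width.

Treewidth 2.
One optimal decomposition is:
Bags: B1 = {1, 2, 7}  B2 = {1, 2, 3}  B3 = {1, 3, 4}  B4 = {1, 4, 5}  B5 = {1, 5, 6}  B6 = {1, 6, 9}  B7 = {1, 9, 10}  B8 = {1, 8, 10}
Tree: B1–B2, B2–B3, B3–B4, B4–B5, B5–B6, B6–B7, B7–B8

The largest bag has 3 vertices, giving width 2; this decomposition certifies tw(G) ≤ 2. The edges 1–7–2–3–4–5–6–9–10–8–1 form a cycle, so G is not a tree and its treewidth is at least 2. The upper and lower bounds meet at 2, so that is the treewidth.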